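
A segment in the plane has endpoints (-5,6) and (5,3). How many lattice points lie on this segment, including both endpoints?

2

The number of lattice points on a segment between lattice points is gcd(|Δx|,|Δy|) + 1 = gcd(10,3) + 1 = 1 + 1 = 2.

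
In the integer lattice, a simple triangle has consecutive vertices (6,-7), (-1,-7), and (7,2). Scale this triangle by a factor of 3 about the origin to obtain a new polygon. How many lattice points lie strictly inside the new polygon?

271

By the shoelace formula, twice the signed area is |(6·(-7) − (-1)·(-7)) + ((-1)·2 − 7·(-7)) + (7·(-7) − 6·2)| = 63, so the area is 63/2.
The number of boundary lattice points is Σ gcd(|Δx|,|Δy|) = gcd(7,0) + gcd(8,9) + gcd(1,9) = 7+1+1 = 9.
Scaling by 3 multiplies the area by 3² = 9 (so the new area is 283.5) and multiplies the boundary lattice-point count by 3, giving 27.
By Pick's theorem, the interior count of the dilated polygon is 283.5 − 27/2 + 1 = 271.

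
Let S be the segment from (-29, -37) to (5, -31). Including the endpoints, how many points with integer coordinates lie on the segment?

3

The number of lattice points on a segment between lattice points is gcd(|Δx|,|Δy|) + 1 = gcd(34,6) + 1 = 2 + 1 = 3.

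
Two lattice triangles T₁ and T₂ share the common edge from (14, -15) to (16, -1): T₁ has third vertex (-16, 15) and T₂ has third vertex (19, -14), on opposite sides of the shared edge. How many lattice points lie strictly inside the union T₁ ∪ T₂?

The union is the simple quadrilateral with vertices (14, -15), (-16, 15), (16, -1), (19, -14) in order.
Using the shoelace formula, 2A = |[14·15 − (-16)·(-15)] + [(-16)·(-1) − 16·15] + [16·(-14) − 19·(-1)] + [19·(-15) − 14·(-14)]| = 548, so the area is 274.
Summing gcd(|Δx|,|Δy|) over the edges gives the boundary count: gcd(30,30) + gcd(32,16) + gcd(3,13) + gcd(5,1) = 30+16+1+1 = 48.
By Pick's theorem I = A − B/2 + 1 = 274 − 48/2 + 1 = 251.

251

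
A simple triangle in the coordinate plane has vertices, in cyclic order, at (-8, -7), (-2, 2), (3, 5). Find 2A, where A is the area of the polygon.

By the shoelace formula, twice the signed area is |((-8)·2 − (-2)·(-7)) + ((-2)·5 − 3·2) + (3·(-7) − (-8)·5)| = 27, so the area is 13.5.

27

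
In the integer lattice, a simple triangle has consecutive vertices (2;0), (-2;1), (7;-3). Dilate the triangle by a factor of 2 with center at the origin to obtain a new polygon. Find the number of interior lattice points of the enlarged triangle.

The shoelace formula gives twice the area as |(2·1 − (-2)·0) + ((-2)·(-3) − 7·1) + (7·0 − 2·(-3))| = 7, so the area is 3.5.
Along each edge there are gcd(|Δx|,|Δy|)+1 lattice points, so counting each shared vertex once the boundary has gcd(4,1) + gcd(9,4) + gcd(5,3) = 1+1+1 = 3.
Scaling by 2 multiplies the area by 2² = 4 (so the new area is 14) and multiplies the boundary lattice-point count by 2, giving 6.
By Pick's theorem, the interior count of the dilated polygon is 14 − 6/2 + 1 = 12.

12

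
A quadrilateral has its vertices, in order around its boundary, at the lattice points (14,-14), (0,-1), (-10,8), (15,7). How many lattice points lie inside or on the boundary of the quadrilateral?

Using the shoelace formula, 2A = |(14·(-1) − 0·(-14)) + (0·8 − (-10)·(-1)) + ((-10)·7 − 15·8) + (15·(-14) − 14·7)| = 522, so the area is 261.
Summing gcd(|Δx|,|Δy|) over the edges gives the boundary count: gcd(14,13) + gcd(10,9) + gcd(25,1) + gcd(1,21) = 1+1+1+1 = 4.
Pick's theorem gives I = A − B/2 + 1 = 261 − 4/2 + 1 = 260, so the closed region contains I + B = 260 + 4 = 264 lattice points.

264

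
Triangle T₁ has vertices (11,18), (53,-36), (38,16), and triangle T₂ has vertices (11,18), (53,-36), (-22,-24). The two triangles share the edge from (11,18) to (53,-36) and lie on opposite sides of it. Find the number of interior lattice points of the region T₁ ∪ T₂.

The union is the simple quadrilateral with vertices (11,18), (38,16), (53,-36), (-22,-24) in order.
Using the shoelace formula, 2A = |[11·16 − 38·18] + [38·(-36) − 53·16] + [53·(-24) − (-22)·(-36)] + [(-22)·18 − 11·(-24)]| = 4920, so the area is 2460.
Along each edge there are gcd(|Δx|,|Δy|)+1 lattice points, so counting each shared vertex once the boundary has gcd(27,2) + gcd(15,52) + gcd(75,12) + gcd(33,42) = 1+1+3+3 = 8.
By Pick's theorem I = A − B/2 + 1 = 2460 − 8/2 + 1 = 2457.

2457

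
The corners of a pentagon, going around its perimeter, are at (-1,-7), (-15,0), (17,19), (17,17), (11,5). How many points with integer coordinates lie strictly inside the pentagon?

Using the shoelace formula, 2A = |[(-1)·0 − (-15)·(-7)] + [(-15)·19 − 17·0] + [17·17 − 17·19] + [17·5 − 11·17] + [11·(-7) − (-1)·5]| = 598, so the area is 299.
Along each edge there are gcd(|Δx|,|Δy|)+1 lattice points, so counting each shared vertex once the boundary has gcd(14,7) + gcd(32,19) + gcd(0,2) + gcd(6,12) + gcd(12,12) = 7+1+2+6+12 = 28.
Pick's theorem gives I = A − B/2 + 1 = 299 − 28/2 + 1 = 286.

286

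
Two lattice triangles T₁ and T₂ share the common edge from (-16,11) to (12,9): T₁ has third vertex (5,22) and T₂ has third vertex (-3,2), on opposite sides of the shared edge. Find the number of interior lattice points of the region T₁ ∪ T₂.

287

The union is the simple quadrilateral with vertices (-16,11), (5,22), (12,9), (-3,2) in order.
The shoelace formula gives twice the area as |[(-16)·22 − 5·11] + [5·9 − 12·22] + [12·2 − (-3)·9] + [(-3)·11 − (-16)·2]| = 576, so the area is 288.
Along each edge there are gcd(|Δx|,|Δy|)+1 lattice points, so counting each shared vertex once the boundary has gcd(21,11) + gcd(7,13) + gcd(15,7) + gcd(13,9) = 1+1+1+1 = 4.
By Pick's theorem I = A − B/2 + 1 = 288 − 4/2 + 1 = 287.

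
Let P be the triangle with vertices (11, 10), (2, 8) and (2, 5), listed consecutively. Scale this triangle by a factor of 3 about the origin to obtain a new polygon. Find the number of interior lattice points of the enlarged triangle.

By the shoelace formula, twice the signed area is |(11·8 − 2·10) + (2·5 − 2·8) + (2·10 − 11·5)| = 27, so the area is 13.5.
The number of boundary lattice points is Σ gcd(|Δx|,|Δy|) = gcd(9,2) + gcd(0,3) + gcd(9,5) = 1+3+1 = 5.
Scaling by 3 multiplies the area by 3² = 9 (so the new area is 243/2) and multiplies the boundary lattice-point count by 3, giving 15.
By Pick's theorem, the interior count of the dilated polygon is 243/2 − 15/2 + 1 = 115.

115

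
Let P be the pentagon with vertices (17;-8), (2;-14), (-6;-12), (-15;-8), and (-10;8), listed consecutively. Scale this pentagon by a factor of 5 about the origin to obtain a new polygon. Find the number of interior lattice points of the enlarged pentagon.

The shoelace formula gives twice the area as |[17·(-14) − 2·(-8)] + [2·(-12) − (-6)·(-14)] + [(-6)·(-8) − (-15)·(-12)] + [(-15)·8 − (-10)·(-8)] + [(-10)·(-8) − 17·8]| = 718, so the area is 359.
The number of boundary lattice points is Σ gcd(|Δx|,|Δy|) = gcd(15,6) + gcd(8,2) + gcd(9,4) + gcd(5,16) + gcd(27,16) = 3+2+1+1+1 = 8.
Scaling by 5 multiplies the area by 5² = 25 (so the new area is 8975) and multiplies the boundary lattice-point count by 5, giving 40.
By Pick's theorem, the interior count of the dilated polygon is 8975 − 40/2 + 1 = 8956.

8956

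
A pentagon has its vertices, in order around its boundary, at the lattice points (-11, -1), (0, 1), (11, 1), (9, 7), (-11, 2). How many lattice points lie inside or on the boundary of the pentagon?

99

Using the shoelace formula, 2A = |((-11)·1 − 0·(-1)) + (0·1 − 11·1) + (11·7 − 9·1) + (9·2 − (-11)·7) + ((-11)·(-1) − (-11)·2)| = 174, so the area is 87.
Summing gcd(|Δx|,|Δy|) over the edges gives the boundary count: gcd(11,2) + gcd(11,0) + gcd(2,6) + gcd(20,5) + gcd(0,3) = 1+11+2+5+3 = 22.
Pick's theorem gives I = A − B/2 + 1 = 87 − 22/2 + 1 = 77, so the closed region contains I + B = 77 + 22 = 99 lattice points.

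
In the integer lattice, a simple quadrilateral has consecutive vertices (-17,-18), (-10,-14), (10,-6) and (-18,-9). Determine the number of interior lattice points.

By the shoelace formula, twice the signed area is |[(-17)·(-14) − (-10)·(-18)] + [(-10)·(-6) − 10·(-14)] + [10·(-9) − (-18)·(-6)] + [(-18)·(-18) − (-17)·(-9)]| = 231, so the area is 231/2.
Along each edge there are gcd(|Δx|,|Δy|)+1 lattice points, so counting each shared vertex once the boundary has gcd(7,4) + gcd(20,8) + gcd(28,3) + gcd(1,9) = 1+4+1+1 = 7.
Pick's theorem gives I = A − B/2 + 1 = 231/2 − 7/2 + 1 = 113.

113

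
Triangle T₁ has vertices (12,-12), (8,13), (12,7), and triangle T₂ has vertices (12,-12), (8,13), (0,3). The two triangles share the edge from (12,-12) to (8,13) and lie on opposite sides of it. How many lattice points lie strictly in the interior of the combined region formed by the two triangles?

146

The union is the simple quadrilateral with vertices (12,-12), (12,7), (8,13), (0,3) in order.
By the shoelace formula, twice the signed area is |(12·7 − 12·(-12)) + (12·13 − 8·7) + (8·3 − 0·13) + (0·(-12) − 12·3)| = 316, so the area is 158.
The number of boundary lattice points is Σ gcd(|Δx|,|Δy|) = gcd(0,19) + gcd(4,6) + gcd(8,10) + gcd(12,15) = 19+2+2+3 = 26.
By Pick's theorem I = A − B/2 + 1 = 158 − 26/2 + 1 = 146.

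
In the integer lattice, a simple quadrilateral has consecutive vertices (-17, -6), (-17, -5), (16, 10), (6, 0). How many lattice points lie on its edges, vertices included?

15

Along each edge there are gcd(|Δx|,|Δy|)+1 lattice points, so counting each shared vertex once the boundary has gcd(0,1) + gcd(33,15) + gcd(10,10) + gcd(23,6) = 1+3+10+1 = 15.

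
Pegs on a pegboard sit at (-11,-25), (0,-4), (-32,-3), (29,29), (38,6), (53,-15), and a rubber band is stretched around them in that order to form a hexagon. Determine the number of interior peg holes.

2112

The shoelace formula gives twice the area as |((-11)·(-4) − 0·(-25)) + (0·(-3) − (-32)·(-4)) + ((-32)·29 − 29·(-3)) + (29·6 − 38·29) + (38·(-15) − 53·6) + (53·(-25) − (-11)·(-15))| = 4231, so the area is 4231/2.
Along each edge there are gcd(|Δx|,|Δy|)+1 lattice points, so counting each shared vertex once the boundary has gcd(11,21) + gcd(32,1) + gcd(61,32) + gcd(9,23) + gcd(15,21) + gcd(64,10) = 1+1+1+1+3+2 = 9.
Pick's theorem gives I = A − B/2 + 1 = 4231/2 − 9/2 + 1 = 2112.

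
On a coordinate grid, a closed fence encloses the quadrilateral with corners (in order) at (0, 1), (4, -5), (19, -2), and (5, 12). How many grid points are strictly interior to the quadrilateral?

154

Using the shoelace formula, 2A = |(0·(-5) − 4·1) + (4·(-2) − 19·(-5)) + (19·12 − 5·(-2)) + (5·1 − 0·12)| = 326, so the area is 163.
Summing gcd(|Δx|,|Δy|) over the edges gives the boundary count: gcd(4,6) + gcd(15,3) + gcd(14,14) + gcd(5,11) = 2+3+14+1 = 20.
Pick's theorem gives I = A − B/2 + 1 = 163 − 20/2 + 1 = 154.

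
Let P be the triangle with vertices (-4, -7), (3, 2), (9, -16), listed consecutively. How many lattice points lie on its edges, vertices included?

8

The number of boundary lattice points is Σ gcd(|Δx|,|Δy|) = gcd(7,9) + gcd(6,18) + gcd(13,9) = 1+6+1 = 8.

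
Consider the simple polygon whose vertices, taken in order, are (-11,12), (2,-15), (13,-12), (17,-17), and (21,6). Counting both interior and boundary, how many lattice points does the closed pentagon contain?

540

Using the shoelace formula, 2A = |((-11)·(-15) − 2·12) + (2·(-12) − 13·(-15)) + (13·(-17) − 17·(-12)) + (17·6 − 21·(-17)) + (21·12 − (-11)·6)| = 1072, so the area is 536.
The number of boundary lattice points is Σ gcd(|Δx|,|Δy|) = gcd(13,27) + gcd(11,3) + gcd(4,5) + gcd(4,23) + gcd(32,6) = 1+1+1+1+2 = 6.
Pick's theorem gives I = A − B/2 + 1 = 536 − 6/2 + 1 = 534, so the closed region contains I + B = 534 + 6 = 540 lattice points.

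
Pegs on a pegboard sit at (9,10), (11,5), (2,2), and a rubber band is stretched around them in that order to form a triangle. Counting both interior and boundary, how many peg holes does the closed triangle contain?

29

The shoelace formula gives twice the area as |(9·5 − 11·10) + (11·2 − 2·5) + (2·10 − 9·2)| = 51, so the area is 51/2.
Summing gcd(|Δx|,|Δy|) over the edges gives the boundary count: gcd(2,5) + gcd(9,3) + gcd(7,8) = 1+3+1 = 5.
Pick's theorem gives I = A − B/2 + 1 = 51/2 − 5/2 + 1 = 24, so the closed region contains I + B = 24 + 5 = 29 lattice points.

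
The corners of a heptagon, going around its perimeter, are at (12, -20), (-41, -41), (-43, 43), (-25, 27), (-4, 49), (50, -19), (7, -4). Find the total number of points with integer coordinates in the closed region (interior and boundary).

4293

The shoelace formula gives twice the area as |[12·(-41) − (-41)·(-20)] + [(-41)·43 − (-43)·(-41)] + [(-43)·27 − (-25)·43] + [(-25)·49 − (-4)·27] + [(-4)·(-19) − 50·49] + [50·(-4) − 7·(-19)] + [7·(-20) − 12·(-4)]| = 8574, so the area is 4287.
Along each edge there are gcd(|Δx|,|Δy|)+1 lattice points, so counting each shared vertex once the boundary has gcd(53,21) + gcd(2,84) + gcd(18,16) + gcd(21,22) + gcd(54,68) + gcd(43,15) + gcd(5,16) = 1+2+2+1+2+1+1 = 10.
Pick's theorem gives I = A − B/2 + 1 = 4287 − 10/2 + 1 = 4283, so the closed region contains I + B = 4283 + 10 = 4293 lattice points.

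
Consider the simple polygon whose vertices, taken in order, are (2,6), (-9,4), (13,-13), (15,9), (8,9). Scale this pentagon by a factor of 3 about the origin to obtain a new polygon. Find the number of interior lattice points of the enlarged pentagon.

2374

Using the shoelace formula, 2A = |(2·4 − (-9)·6) + ((-9)·(-13) − 13·4) + (13·9 − 15·(-13)) + (15·9 − 8·9) + (8·6 − 2·9)| = 532, so the area is 266.
The number of boundary lattice points is Σ gcd(|Δx|,|Δy|) = gcd(11,2) + gcd(22,17) + gcd(2,22) + gcd(7,0) + gcd(6,3) = 1+1+2+7+3 = 14.
Scaling by 3 multiplies the area by 3² = 9 (so the new area is 2394) and multiplies the boundary lattice-point count by 3, giving 42.
By Pick's theorem, the interior count of the dilated polygon is 2394 − 42/2 + 1 = 2374.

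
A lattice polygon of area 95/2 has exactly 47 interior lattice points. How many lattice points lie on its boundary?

3

Pick's theorem gives A = I + B/2 − 1, so B = 2(A − I + 1) = 2(95/2 − 47 + 1) = 3.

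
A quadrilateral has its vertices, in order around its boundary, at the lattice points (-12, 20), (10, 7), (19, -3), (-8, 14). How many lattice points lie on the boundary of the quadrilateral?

Along each edge there are gcd(|Δx|,|Δy|)+1 lattice points, so counting each shared vertex once the boundary has gcd(22,13) + gcd(9,10) + gcd(27,17) + gcd(4,6) = 1+1+1+2 = 5.

5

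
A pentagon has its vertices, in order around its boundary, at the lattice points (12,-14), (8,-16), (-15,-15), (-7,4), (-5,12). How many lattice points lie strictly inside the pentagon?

Using the shoelace formula, 2A = |(12·(-16) − 8·(-14)) + (8·(-15) − (-15)·(-16)) + ((-15)·4 − (-7)·(-15)) + ((-7)·12 − (-5)·4) + ((-5)·(-14) − 12·12)| = 743, so the area is 743/2.
The number of boundary lattice points is Σ gcd(|Δx|,|Δy|) = gcd(4,2) + gcd(23,1) + gcd(8,19) + gcd(2,8) + gcd(17,26) = 2+1+1+2+1 = 7.
Pick's theorem gives I = A − B/2 + 1 = 743/2 − 7/2 + 1 = 369.

369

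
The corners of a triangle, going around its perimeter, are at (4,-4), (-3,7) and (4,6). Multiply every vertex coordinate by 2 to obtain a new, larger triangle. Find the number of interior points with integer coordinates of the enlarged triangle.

Using the shoelace formula, 2A = |(4·7 − (-3)·(-4)) + ((-3)·6 − 4·7) + (4·(-4) − 4·6)| = 70, so the area is 35.
Along each edge there are gcd(|Δx|,|Δy|)+1 lattice points, so counting each shared vertex once the boundary has gcd(7,11) + gcd(7,1) + gcd(0,10) = 1+1+10 = 12.
Scaling by 2 multiplies the area by 2² = 4 (so the new area is 140) and multiplies the boundary lattice-point count by 2, giving 24.
By Pick's theorem, the interior count of the dilated polygon is 140 − 24/2 + 1 = 129.

129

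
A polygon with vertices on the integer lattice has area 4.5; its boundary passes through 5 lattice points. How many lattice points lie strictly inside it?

3

Pick's theorem A = I + B/2 − 1 rearranges to I = A − B/2 + 1 = 4.5 − 5/2 + 1 = 3.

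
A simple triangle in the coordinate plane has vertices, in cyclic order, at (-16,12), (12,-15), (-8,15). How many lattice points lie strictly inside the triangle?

145

The shoelace formula gives twice the area as |((-16)·(-15) − 12·12) + (12·15 − (-8)·(-15)) + ((-8)·12 − (-16)·15)| = 300, so the area is 150.
Summing gcd(|Δx|,|Δy|) over the edges gives the boundary count: gcd(28,27) + gcd(20,30) + gcd(8,3) = 1+10+1 = 12.
Pick's theorem gives I = A − B/2 + 1 = 150 − 12/2 + 1 = 145.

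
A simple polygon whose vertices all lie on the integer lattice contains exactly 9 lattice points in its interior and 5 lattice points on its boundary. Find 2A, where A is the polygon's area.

21

Pick's theorem states A = I + B/2 − 1, so A = 9 + 5/2 − 1 = 21/2.
Hence 2A = 21.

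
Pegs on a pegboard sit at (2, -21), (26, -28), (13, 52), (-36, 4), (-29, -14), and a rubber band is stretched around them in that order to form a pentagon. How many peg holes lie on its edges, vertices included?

Summing gcd(|Δx|,|Δy|) over the edges gives the boundary count: gcd(24,7) + gcd(13,80) + gcd(49,48) + gcd(7,18) + gcd(31,7) = 1+1+1+1+1 = 5.

5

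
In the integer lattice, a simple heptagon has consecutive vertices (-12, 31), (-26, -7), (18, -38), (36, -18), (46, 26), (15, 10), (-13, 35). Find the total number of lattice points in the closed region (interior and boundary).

By the shoelace formula, twice the signed area is |((-12)·(-7) − (-26)·31) + ((-26)·(-38) − 18·(-7)) + (18·(-18) − 36·(-38)) + (36·26 − 46·(-18)) + (46·10 − 15·26) + (15·35 − (-13)·10) + ((-13)·31 − (-12)·35)| = 5554, so the area is 2777.
The number of boundary lattice points is Σ gcd(|Δx|,|Δy|) = gcd(14,38) + gcd(44,31) + gcd(18,20) + gcd(10,44) + gcd(31,16) + gcd(28,25) + gcd(1,4) = 2+1+2+2+1+1+1 = 10.
Pick's theorem gives I = A − B/2 + 1 = 2777 − 10/2 + 1 = 2773, so the closed region contains I + B = 2773 + 10 = 2783 lattice points.

2783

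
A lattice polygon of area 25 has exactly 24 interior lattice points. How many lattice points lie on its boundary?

4

Pick's theorem gives A = I + B/2 − 1, so B = 2(A − I + 1) = 2(25 − 24 + 1) = 4.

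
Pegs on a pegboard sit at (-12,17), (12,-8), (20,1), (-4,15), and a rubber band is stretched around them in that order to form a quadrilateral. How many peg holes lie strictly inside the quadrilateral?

238

By the shoelace formula, twice the signed area is |[(-12)·(-8) − 12·17] + [12·1 − 20·(-8)] + [20·15 − (-4)·1] + [(-4)·17 − (-12)·15]| = 480, so the area is 240.
Along each edge there are gcd(|Δx|,|Δy|)+1 lattice points, so counting each shared vertex once the boundary has gcd(24,25) + gcd(8,9) + gcd(24,14) + gcd(8,2) = 1+1+2+2 = 6.
Pick's theorem gives I = A − B/2 + 1 = 240 − 6/2 + 1 = 238.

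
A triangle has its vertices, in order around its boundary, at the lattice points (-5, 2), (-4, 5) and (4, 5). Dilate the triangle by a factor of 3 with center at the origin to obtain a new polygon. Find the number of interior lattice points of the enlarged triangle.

By the shoelace formula, twice the signed area is |[(-5)·5 − (-4)·2] + [(-4)·5 − 4·5] + [4·2 − (-5)·5]| = 24, so the area is 12.
Summing gcd(|Δx|,|Δy|) over the edges gives the boundary count: gcd(1,3) + gcd(8,0) + gcd(9,3) = 1+8+3 = 12.
Scaling by 3 multiplies the area by 3² = 9 (so the new area is 108) and multiplies the boundary lattice-point count by 3, giving 36.
By Pick's theorem, the interior count of the dilated polygon is 108 − 36/2 + 1 = 91.

91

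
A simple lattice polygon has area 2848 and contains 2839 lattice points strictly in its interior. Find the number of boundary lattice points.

20

Pick's theorem gives A = I + B/2 − 1, so B = 2(A − I + 1) = 2(2848 − 2839 + 1) = 20.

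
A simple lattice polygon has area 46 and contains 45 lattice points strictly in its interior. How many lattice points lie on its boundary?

4

Pick's theorem gives A = I + B/2 − 1, so B = 2(A − I + 1) = 2(46 − 45 + 1) = 4.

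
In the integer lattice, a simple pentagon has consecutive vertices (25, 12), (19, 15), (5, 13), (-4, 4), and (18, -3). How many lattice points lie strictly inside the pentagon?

Using the shoelace formula, 2A = |[25·15 − 19·12] + [19·13 − 5·15] + [5·4 − (-4)·13] + [(-4)·(-3) − 18·4] + [18·12 − 25·(-3)]| = 622, so the area is 311.
The number of boundary lattice points is Σ gcd(|Δx|,|Δy|) = gcd(6,3) + gcd(14,2) + gcd(9,9) + gcd(22,7) + gcd(7,15) = 3+2+9+1+1 = 16.
Pick's theorem gives I = A − B/2 + 1 = 311 − 16/2 + 1 = 304.

304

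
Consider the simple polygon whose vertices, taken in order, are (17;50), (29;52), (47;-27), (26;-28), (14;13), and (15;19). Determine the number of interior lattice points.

1587

Using the shoelace formula, 2A = |(17·52 − 29·50) + (29·(-27) − 47·52) + (47·(-28) − 26·(-27)) + (26·13 − 14·(-28)) + (14·19 − 15·13) + (15·50 − 17·19)| = 3179, so the area is 1589.5.
The number of boundary lattice points is Σ gcd(|Δx|,|Δy|) = gcd(12,2) + gcd(18,79) + gcd(21,1) + gcd(12,41) + gcd(1,6) + gcd(2,31) = 2+1+1+1+1+1 = 7.
Pick's theorem gives I = A − B/2 + 1 = 1589.5 − 7/2 + 1 = 1587.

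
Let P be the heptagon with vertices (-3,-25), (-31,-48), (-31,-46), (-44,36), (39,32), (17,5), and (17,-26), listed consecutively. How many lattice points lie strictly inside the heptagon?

3994

By the shoelace formula, twice the signed area is |[(-3)·(-48) − (-31)·(-25)] + [(-31)·(-46) − (-31)·(-48)] + [(-31)·36 − (-44)·(-46)] + [(-44)·32 − 39·36] + [39·5 − 17·32] + [17·(-26) − 17·5] + [17·(-25) − (-3)·(-26)]| = 8024, so the area is 4012.
Summing gcd(|Δx|,|Δy|) over the edges gives the boundary count: gcd(28,23) + gcd(0,2) + gcd(13,82) + gcd(83,4) + gcd(22,27) + gcd(0,31) + gcd(20,1) = 1+2+1+1+1+31+1 = 38.
By Pick's theorem A = I + B/2 − 1, so I = 4012 − 38/2 + 1 = 3994.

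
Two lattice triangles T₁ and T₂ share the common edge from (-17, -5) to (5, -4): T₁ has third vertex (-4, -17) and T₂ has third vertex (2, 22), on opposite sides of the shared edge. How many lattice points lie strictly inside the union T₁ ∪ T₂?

425

The union is the simple quadrilateral with vertices (-17, -5), (-4, -17), (5, -4), (2, 22) in order.
Using the shoelace formula, 2A = |[(-17)·(-17) − (-4)·(-5)] + [(-4)·(-4) − 5·(-17)] + [5·22 − 2·(-4)] + [2·(-5) − (-17)·22]| = 852, so the area is 426.
Summing gcd(|Δx|,|Δy|) over the edges gives the boundary count: gcd(13,12) + gcd(9,13) + gcd(3,26) + gcd(19,27) = 1+1+1+1 = 4.
By Pick's theorem I = A − B/2 + 1 = 426 − 4/2 + 1 = 425.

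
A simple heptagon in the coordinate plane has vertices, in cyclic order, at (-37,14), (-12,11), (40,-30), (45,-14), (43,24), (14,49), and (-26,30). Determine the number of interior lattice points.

By the shoelace formula, twice the signed area is |[(-37)·11 − (-12)·14] + [(-12)·(-30) − 40·11] + [40·(-14) − 45·(-30)] + [45·24 − 43·(-14)] + [43·49 − 14·24] + [14·30 − (-26)·49] + [(-26)·14 − (-37)·30]| = 6364, so the area is 3182.
Summing gcd(|Δx|,|Δy|) over the edges gives the boundary count: gcd(25,3) + gcd(52,41) + gcd(5,16) + gcd(2,38) + gcd(29,25) + gcd(40,19) + gcd(11,16) = 1+1+1+2+1+1+1 = 8.
By Pick's theorem A = I + B/2 − 1, so I = 3182 − 8/2 + 1 = 3179.

3179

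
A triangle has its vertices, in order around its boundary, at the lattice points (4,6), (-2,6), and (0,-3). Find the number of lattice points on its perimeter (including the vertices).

Along each edge there are gcd(|Δx|,|Δy|)+1 lattice points, so counting each shared vertex once the boundary has gcd(6,0) + gcd(2,9) + gcd(4,9) = 6+1+1 = 8.

8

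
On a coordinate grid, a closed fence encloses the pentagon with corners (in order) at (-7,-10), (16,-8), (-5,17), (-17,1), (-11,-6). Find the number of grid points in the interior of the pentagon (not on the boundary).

Using the shoelace formula, 2A = |[(-7)·(-8) − 16·(-10)] + [16·17 − (-5)·(-8)] + [(-5)·1 − (-17)·17] + [(-17)·(-6) − (-11)·1] + [(-11)·(-10) − (-7)·(-6)]| = 913, so the area is 913/2.
Summing gcd(|Δx|,|Δy|) over the edges gives the boundary count: gcd(23,2) + gcd(21,25) + gcd(12,16) + gcd(6,7) + gcd(4,4) = 1+1+4+1+4 = 11.
By Pick's theorem A = I + B/2 − 1, so I = 913/2 − 11/2 + 1 = 452.

452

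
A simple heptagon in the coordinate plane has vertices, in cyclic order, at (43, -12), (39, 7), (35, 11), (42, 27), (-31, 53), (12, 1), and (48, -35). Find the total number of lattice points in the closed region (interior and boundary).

2170

By the shoelace formula, twice the signed area is |(43·7 − 39·(-12)) + (39·11 − 35·7) + (35·27 − 42·11) + (42·53 − (-31)·27) + ((-31)·1 − 12·53) + (12·(-35) − 48·1) + (48·(-12) − 43·(-35))| = 4293, so the area is 4293/2.
Summing gcd(|Δx|,|Δy|) over the edges gives the boundary count: gcd(4,19) + gcd(4,4) + gcd(7,16) + gcd(73,26) + gcd(43,52) + gcd(36,36) + gcd(5,23) = 1+4+1+1+1+36+1 = 45.
Pick's theorem gives I = A − B/2 + 1 = 4293/2 − 45/2 + 1 = 2125, so the closed region contains I + B = 2125 + 45 = 2170 lattice points.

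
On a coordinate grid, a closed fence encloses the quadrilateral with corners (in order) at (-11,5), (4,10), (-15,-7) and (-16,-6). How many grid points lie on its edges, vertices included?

The number of boundary lattice points is Σ gcd(|Δx|,|Δy|) = gcd(15,5) + gcd(19,17) + gcd(1,1) + gcd(5,11) = 5+1+1+1 = 8.

8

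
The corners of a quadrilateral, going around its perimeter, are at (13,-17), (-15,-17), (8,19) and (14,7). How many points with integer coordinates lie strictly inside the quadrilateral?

Using the shoelace formula, 2A = |(13·(-17) − (-15)·(-17)) + ((-15)·19 − 8·(-17)) + (8·7 − 14·19) + (14·(-17) − 13·7)| = 1164, so the area is 582.
Summing gcd(|Δx|,|Δy|) over the edges gives the boundary count: gcd(28,0) + gcd(23,36) + gcd(6,12) + gcd(1,24) = 28+1+6+1 = 36.
By Pick's theorem A = I + B/2 − 1, so I = 582 − 36/2 + 1 = 565.

565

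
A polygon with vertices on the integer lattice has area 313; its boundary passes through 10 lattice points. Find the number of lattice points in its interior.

Pick's theorem A = I + B/2 − 1 rearranges to I = A − B/2 + 1 = 313 − 10/2 + 1 = 309.

309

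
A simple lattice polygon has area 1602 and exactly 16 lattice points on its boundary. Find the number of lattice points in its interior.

From Pick's theorem, I = A − B/2 + 1 = 1602 − 16/2 + 1 = 1595.

1595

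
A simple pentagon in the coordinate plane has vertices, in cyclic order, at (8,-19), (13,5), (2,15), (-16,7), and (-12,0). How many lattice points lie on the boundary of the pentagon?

Along each edge there are gcd(|Δx|,|Δy|)+1 lattice points, so counting each shared vertex once the boundary has gcd(5,24) + gcd(11,10) + gcd(18,8) + gcd(4,7) + gcd(20,19) = 1+1+2+1+1 = 6.

6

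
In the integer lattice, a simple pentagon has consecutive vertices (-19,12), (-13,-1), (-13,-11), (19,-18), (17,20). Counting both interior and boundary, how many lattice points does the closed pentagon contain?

The shoelace formula gives twice the area as |[(-19)·(-1) − (-13)·12] + [(-13)·(-11) − (-13)·(-1)] + [(-13)·(-18) − 19·(-11)] + [19·20 − 17·(-18)] + [17·12 − (-19)·20]| = 2018, so the area is 1009.
Along each edge there are gcd(|Δx|,|Δy|)+1 lattice points, so counting each shared vertex once the boundary has gcd(6,13) + gcd(0,10) + gcd(32,7) + gcd(2,38) + gcd(36,8) = 1+10+1+2+4 = 18.
Pick's theorem gives I = A − B/2 + 1 = 1009 − 18/2 + 1 = 1001, so the closed region contains I + B = 1001 + 18 = 1019 lattice points.

1019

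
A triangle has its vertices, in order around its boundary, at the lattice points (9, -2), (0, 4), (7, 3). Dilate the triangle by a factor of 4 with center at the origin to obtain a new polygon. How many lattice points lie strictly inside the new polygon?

255

The shoelace formula gives twice the area as |[9·4 − 0·(-2)] + [0·3 − 7·4] + [7·(-2) − 9·3]| = 33, so the area is 16.5.
Along each edge there are gcd(|Δx|,|Δy|)+1 lattice points, so counting each shared vertex once the boundary has gcd(9,6) + gcd(7,1) + gcd(2,5) = 3+1+1 = 5.
Scaling by 4 multiplies the area by 4² = 16 (so the new area is 264) and multiplies the boundary lattice-point count by 4, giving 20.
By Pick's theorem, the interior count of the dilated polygon is 264 − 20/2 + 1 = 255.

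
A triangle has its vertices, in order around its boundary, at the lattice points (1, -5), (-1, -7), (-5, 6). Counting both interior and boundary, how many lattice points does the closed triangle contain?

The shoelace formula gives twice the area as |[1·(-7) − (-1)·(-5)] + [(-1)·6 − (-5)·(-7)] + [(-5)·(-5) − 1·6]| = 34, so the area is 17.
The number of boundary lattice points is Σ gcd(|Δx|,|Δy|) = gcd(2,2) + gcd(4,13) + gcd(6,11) = 2+1+1 = 4.
Pick's theorem gives I = A − B/2 + 1 = 17 − 4/2 + 1 = 16, so the closed region contains I + B = 16 + 4 = 20 lattice points.

20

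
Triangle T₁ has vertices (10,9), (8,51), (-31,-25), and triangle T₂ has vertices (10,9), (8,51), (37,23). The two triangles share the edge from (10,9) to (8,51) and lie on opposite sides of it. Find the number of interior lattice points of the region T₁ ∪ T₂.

The union is the simple quadrilateral with vertices (10,9), (-31,-25), (8,51), (37,23) in order.
Using the shoelace formula, 2A = |[10·(-25) − (-31)·9] + [(-31)·51 − 8·(-25)] + [8·23 − 37·51] + [37·9 − 10·23]| = 2952, so the area is 1476.
Summing gcd(|Δx|,|Δy|) over the edges gives the boundary count: gcd(41,34) + gcd(39,76) + gcd(29,28) + gcd(27,14) = 1+1+1+1 = 4.
By Pick's theorem I = A − B/2 + 1 = 1476 − 4/2 + 1 = 1475.

1475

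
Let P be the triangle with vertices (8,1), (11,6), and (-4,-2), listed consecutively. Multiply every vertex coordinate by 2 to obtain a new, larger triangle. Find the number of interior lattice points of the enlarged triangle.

By the shoelace formula, twice the signed area is |[8·6 − 11·1] + [11·(-2) − (-4)·6] + [(-4)·1 − 8·(-2)]| = 51, so the area is 25.5.
The number of boundary lattice points is Σ gcd(|Δx|,|Δy|) = gcd(3,5) + gcd(15,8) + gcd(12,3) = 1+1+3 = 5.
Scaling by 2 multiplies the area by 2² = 4 (so the new area is 102) and multiplies the boundary lattice-point count by 2, giving 10.
By Pick's theorem, the interior count of the dilated polygon is 102 − 10/2 + 1 = 98.

98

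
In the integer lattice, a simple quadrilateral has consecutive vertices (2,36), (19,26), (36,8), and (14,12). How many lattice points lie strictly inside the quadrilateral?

301

The shoelace formula gives twice the area as |(2·26 − 19·36) + (19·8 − 36·26) + (36·12 − 14·8) + (14·36 − 2·12)| = 616, so the area is 308.
The number of boundary lattice points is Σ gcd(|Δx|,|Δy|) = gcd(17,10) + gcd(17,18) + gcd(22,4) + gcd(12,24) = 1+1+2+12 = 16.
Pick's theorem gives I = A − B/2 + 1 = 308 − 16/2 + 1 = 301.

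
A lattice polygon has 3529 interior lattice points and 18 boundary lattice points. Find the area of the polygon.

3537

Pick's theorem states A = I + B/2 − 1, so A = 3529 + 18/2 − 1 = 3537.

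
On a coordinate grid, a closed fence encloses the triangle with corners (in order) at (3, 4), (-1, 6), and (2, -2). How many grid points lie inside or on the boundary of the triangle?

16

The shoelace formula gives twice the area as |[3·6 − (-1)·4] + [(-1)·(-2) − 2·6] + [2·4 − 3·(-2)]| = 26, so the area is 13.
Along each edge there are gcd(|Δx|,|Δy|)+1 lattice points, so counting each shared vertex once the boundary has gcd(4,2) + gcd(3,8) + gcd(1,6) = 2+1+1 = 4.
Pick's theorem gives I = A − B/2 + 1 = 13 − 4/2 + 1 = 12, so the closed region contains I + B = 12 + 4 = 16 lattice points.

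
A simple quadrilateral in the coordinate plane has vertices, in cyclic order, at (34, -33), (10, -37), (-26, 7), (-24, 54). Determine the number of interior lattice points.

2032

The shoelace formula gives twice the area as |(34·(-37) − 10·(-33)) + (10·7 − (-26)·(-37)) + ((-26)·54 − (-24)·7) + ((-24)·(-33) − 34·54)| = 4100, so the area is 2050.
The number of boundary lattice points is Σ gcd(|Δx|,|Δy|) = gcd(24,4) + gcd(36,44) + gcd(2,47) + gcd(58,87) = 4+4+1+29 = 38.
Pick's theorem gives I = A − B/2 + 1 = 2050 − 38/2 + 1 = 2032.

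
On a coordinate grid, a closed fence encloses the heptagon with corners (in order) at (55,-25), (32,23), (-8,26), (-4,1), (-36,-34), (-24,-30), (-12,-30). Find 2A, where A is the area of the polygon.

5923

Using the shoelace formula, 2A = |[55·23 − 32·(-25)] + [32·26 − (-8)·23] + [(-8)·1 − (-4)·26] + [(-4)·(-34) − (-36)·1] + [(-36)·(-30) − (-24)·(-34)] + [(-24)·(-30) − (-12)·(-30)] + [(-12)·(-25) − 55·(-30)]| = 5923, so the area is 5923/2.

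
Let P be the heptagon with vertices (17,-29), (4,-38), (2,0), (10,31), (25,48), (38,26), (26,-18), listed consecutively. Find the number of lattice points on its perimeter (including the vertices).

11

Along each edge there are gcd(|Δx|,|Δy|)+1 lattice points, so counting each shared vertex once the boundary has gcd(13,9) + gcd(2,38) + gcd(8,31) + gcd(15,17) + gcd(13,22) + gcd(12,44) + gcd(9,11) = 1+2+1+1+1+4+1 = 11.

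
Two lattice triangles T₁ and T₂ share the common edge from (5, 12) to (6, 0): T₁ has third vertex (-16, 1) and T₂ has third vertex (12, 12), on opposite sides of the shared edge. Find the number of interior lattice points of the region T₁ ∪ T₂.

167

The union is the simple quadrilateral with vertices (5, 12), (-16, 1), (6, 0), (12, 12) in order.
The shoelace formula gives twice the area as |(5·1 − (-16)·12) + ((-16)·0 − 6·1) + (6·12 − 12·0) + (12·12 − 5·12)| = 347, so the area is 347/2.
Summing gcd(|Δx|,|Δy|) over the edges gives the boundary count: gcd(21,11) + gcd(22,1) + gcd(6,12) + gcd(7,0) = 1+1+6+7 = 15.
By Pick's theorem I = A − B/2 + 1 = 347/2 − 15/2 + 1 = 167.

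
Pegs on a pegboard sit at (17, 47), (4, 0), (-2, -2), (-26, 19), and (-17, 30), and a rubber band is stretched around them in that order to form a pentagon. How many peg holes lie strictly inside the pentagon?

The shoelace formula gives twice the area as |[17·0 − 4·47] + [4·(-2) − (-2)·0] + [(-2)·19 − (-26)·(-2)] + [(-26)·30 − (-17)·19] + [(-17)·47 − 17·30]| = 2052, so the area is 1026.
The number of boundary lattice points is Σ gcd(|Δx|,|Δy|) = gcd(13,47) + gcd(6,2) + gcd(24,21) + gcd(9,11) + gcd(34,17) = 1+2+3+1+17 = 24.
By Pick's theorem A = I + B/2 − 1, so I = 1026 − 24/2 + 1 = 1015.

1015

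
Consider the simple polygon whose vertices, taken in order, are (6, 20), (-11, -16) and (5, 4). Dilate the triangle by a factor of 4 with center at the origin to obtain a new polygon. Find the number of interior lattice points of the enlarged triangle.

The shoelace formula gives twice the area as |[6·(-16) − (-11)·20] + [(-11)·4 − 5·(-16)] + [5·20 − 6·4]| = 236, so the area is 118.
Summing gcd(|Δx|,|Δy|) over the edges gives the boundary count: gcd(17,36) + gcd(16,20) + gcd(1,16) = 1+4+1 = 6.
Scaling by 4 multiplies the area by 4² = 16 (so the new area is 1888) and multiplies the boundary lattice-point count by 4, giving 24.
By Pick's theorem, the interior count of the dilated polygon is 1888 − 24/2 + 1 = 1877.

1877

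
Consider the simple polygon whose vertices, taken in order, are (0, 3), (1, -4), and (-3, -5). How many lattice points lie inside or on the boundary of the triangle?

17

Using the shoelace formula, 2A = |[0·(-4) − 1·3] + [1·(-5) − (-3)·(-4)] + [(-3)·3 − 0·(-5)]| = 29, so the area is 29/2.
Along each edge there are gcd(|Δx|,|Δy|)+1 lattice points, so counting each shared vertex once the boundary has gcd(1,7) + gcd(4,1) + gcd(3,8) = 1+1+1 = 3.
Pick's theorem gives I = A − B/2 + 1 = 29/2 − 3/2 + 1 = 14, so the closed region contains I + B = 14 + 3 = 17 lattice points.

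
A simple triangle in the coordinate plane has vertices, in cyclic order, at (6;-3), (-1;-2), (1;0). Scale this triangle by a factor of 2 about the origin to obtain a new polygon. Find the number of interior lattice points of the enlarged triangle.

29

Using the shoelace formula, 2A = |[6·(-2) − (-1)·(-3)] + [(-1)·0 − 1·(-2)] + [1·(-3) − 6·0]| = 16, so the area is 8.
Summing gcd(|Δx|,|Δy|) over the edges gives the boundary count: gcd(7,1) + gcd(2,2) + gcd(5,3) = 1+2+1 = 4.
Scaling by 2 multiplies the area by 2² = 4 (so the new area is 32) and multiplies the boundary lattice-point count by 2, giving 8.
By Pick's theorem, the interior count of the dilated polygon is 32 − 8/2 + 1 = 29.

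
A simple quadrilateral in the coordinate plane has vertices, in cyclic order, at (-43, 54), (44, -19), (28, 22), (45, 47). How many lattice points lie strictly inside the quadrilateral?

2358

The shoelace formula gives twice the area as |((-43)·(-19) − 44·54) + (44·22 − 28·(-19)) + (28·47 − 45·22) + (45·54 − (-43)·47)| = 4718, so the area is 2359.
Along each edge there are gcd(|Δx|,|Δy|)+1 lattice points, so counting each shared vertex once the boundary has gcd(87,73) + gcd(16,41) + gcd(17,25) + gcd(88,7) = 1+1+1+1 = 4.
By Pick's theorem A = I + B/2 − 1, so I = 2359 − 4/2 + 1 = 2358.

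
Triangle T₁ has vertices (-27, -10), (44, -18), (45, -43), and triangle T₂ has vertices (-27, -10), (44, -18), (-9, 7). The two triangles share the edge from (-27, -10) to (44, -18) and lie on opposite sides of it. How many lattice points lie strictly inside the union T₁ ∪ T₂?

The union is the simple quadrilateral with vertices (-27, -10), (45, -43), (44, -18), (-9, 7) in order.
By the shoelace formula, twice the signed area is |[(-27)·(-43) − 45·(-10)] + [45·(-18) − 44·(-43)] + [44·7 − (-9)·(-18)] + [(-9)·(-10) − (-27)·7]| = 3118, so the area is 1559.
Along each edge there are gcd(|Δx|,|Δy|)+1 lattice points, so counting each shared vertex once the boundary has gcd(72,33) + gcd(1,25) + gcd(53,25) + gcd(18,17) = 3+1+1+1 = 6.
By Pick's theorem I = A − B/2 + 1 = 1559 − 6/2 + 1 = 1557.

1557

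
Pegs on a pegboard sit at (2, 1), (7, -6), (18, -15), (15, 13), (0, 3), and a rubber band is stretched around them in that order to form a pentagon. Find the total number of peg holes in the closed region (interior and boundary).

By the shoelace formula, twice the signed area is |(2·(-6) − 7·1) + (7·(-15) − 18·(-6)) + (18·13 − 15·(-15)) + (15·3 − 0·13) + (0·1 − 2·3)| = 482, so the area is 241.
The number of boundary lattice points is Σ gcd(|Δx|,|Δy|) = gcd(5,7) + gcd(11,9) + gcd(3,28) + gcd(15,10) + gcd(2,2) = 1+1+1+5+2 = 10.
Pick's theorem gives I = A − B/2 + 1 = 241 − 10/2 + 1 = 237, so the closed region contains I + B = 237 + 10 = 247 lattice points.

247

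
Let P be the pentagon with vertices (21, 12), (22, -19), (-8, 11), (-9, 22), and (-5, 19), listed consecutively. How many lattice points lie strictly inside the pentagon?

The shoelace formula gives twice the area as |(21·(-19) − 22·12) + (22·11 − (-8)·(-19)) + ((-8)·22 − (-9)·11) + ((-9)·19 − (-5)·22) + ((-5)·12 − 21·19)| = 1170, so the area is 585.
Along each edge there are gcd(|Δx|,|Δy|)+1 lattice points, so counting each shared vertex once the boundary has gcd(1,31) + gcd(30,30) + gcd(1,11) + gcd(4,3) + gcd(26,7) = 1+30+1+1+1 = 34.
By Pick's theorem A = I + B/2 − 1, so I = 585 − 34/2 + 1 = 569.

569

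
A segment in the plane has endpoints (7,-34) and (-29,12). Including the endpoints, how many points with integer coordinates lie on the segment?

The number of lattice points on a segment between lattice points is gcd(|Δx|,|Δy|) + 1 = gcd(36,46) + 1 = 2 + 1 = 3.

3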